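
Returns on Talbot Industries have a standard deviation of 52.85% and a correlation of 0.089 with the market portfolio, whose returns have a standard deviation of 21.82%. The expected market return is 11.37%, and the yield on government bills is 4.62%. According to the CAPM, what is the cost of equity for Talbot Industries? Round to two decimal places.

6.08%

β = ρ × σ_i / σ_m = 0.089 × 52.85% / 21.82% = 0.2156
MRP = 11.37% − 4.62% = 6.75%
E(R) = 4.62% + 0.2156 × 6.75% = 6.08%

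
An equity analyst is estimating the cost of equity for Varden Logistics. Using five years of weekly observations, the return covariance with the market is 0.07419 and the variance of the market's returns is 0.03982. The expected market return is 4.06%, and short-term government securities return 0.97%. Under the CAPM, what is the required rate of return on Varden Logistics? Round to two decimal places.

β = Cov(R_i, R_m) / Var(R_m) = 0.07419 / 0.03982 = 1.8631
MRP = 4.06% − 0.97% = 3.09%
E(R) = R_f + β × MRP = 0.97% + 1.8631 × 3.09% = 6.73%

6.73%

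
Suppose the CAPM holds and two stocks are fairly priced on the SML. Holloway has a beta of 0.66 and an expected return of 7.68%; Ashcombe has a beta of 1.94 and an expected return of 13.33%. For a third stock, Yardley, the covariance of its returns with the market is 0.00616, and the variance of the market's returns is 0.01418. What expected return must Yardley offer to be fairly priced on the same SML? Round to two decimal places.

6.68%

MRP = (13.33% − 7.68%) / (1.94 − 0.66) = 4.4141%
R_f = 7.68% − 0.66 × 4.4141% = 4.7667%
β_Yardley = Cov / Var(R_m) = 0.00616 / 0.01418 = 0.4344
E(R_Yardley) = R_f + β × MRP = 4.7667% + 0.4344 × 4.4141% = 6.68%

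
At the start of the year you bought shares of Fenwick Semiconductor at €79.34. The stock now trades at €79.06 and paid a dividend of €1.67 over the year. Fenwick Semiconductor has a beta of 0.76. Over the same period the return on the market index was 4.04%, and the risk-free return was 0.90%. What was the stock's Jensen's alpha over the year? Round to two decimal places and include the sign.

Realised HPR = (P1 + D1 − P0) / P0 = (79.06 + 1.67 − 79.34) / 79.34 = 1.39 / 79.34 = 1.7520%
MRP = 4.04% − 0.90% = 3.14%
CAPM required = R_f + β·MRP = 0.90% + 0.76 × 3.14% = 3.2864%
α = realised − required = 1.7520% − 3.2864% = -1.53%

-1.53%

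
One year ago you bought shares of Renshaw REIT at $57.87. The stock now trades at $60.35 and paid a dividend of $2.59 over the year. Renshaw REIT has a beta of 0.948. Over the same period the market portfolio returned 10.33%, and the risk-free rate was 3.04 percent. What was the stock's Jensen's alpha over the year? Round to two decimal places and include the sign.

Realised HPR = (P1 + D1 − P0) / P0 = (60.35 + 2.59 − 57.87) / 57.87 = 5.07 / 57.87 = 8.7610%
MRP = 10.33% − 3.04% = 7.29%
CAPM required = R_f + β·MRP = 3.04% + 0.948 × 7.29% = 9.95092%
α = realised − required = 8.7610% − 9.95092% = -1.19%

-1.19%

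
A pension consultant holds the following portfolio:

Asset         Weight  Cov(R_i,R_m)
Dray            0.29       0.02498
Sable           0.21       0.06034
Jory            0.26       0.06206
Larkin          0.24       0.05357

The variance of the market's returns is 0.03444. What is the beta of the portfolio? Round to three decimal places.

β_Dray = 0.02498 / 0.03444 = 0.7253
β_Sable = 0.06034 / 0.03444 = 1.7520
β_Jory = 0.06206 / 0.03444 = 1.8020
β_Larkin = 0.05357 / 0.03444 = 1.5555
β_P = Σ w_i β_i = 0.29×0.7253 + 0.21×1.7520 + 0.26×1.8020 + 0.24×1.5555 = 1.4201

1.420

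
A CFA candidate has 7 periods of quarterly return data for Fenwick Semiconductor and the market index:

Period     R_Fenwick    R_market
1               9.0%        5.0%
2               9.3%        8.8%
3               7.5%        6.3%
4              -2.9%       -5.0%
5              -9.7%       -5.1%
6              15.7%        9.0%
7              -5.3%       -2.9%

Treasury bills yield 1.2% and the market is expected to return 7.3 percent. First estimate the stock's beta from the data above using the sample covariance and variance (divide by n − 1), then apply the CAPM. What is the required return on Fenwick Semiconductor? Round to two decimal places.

Mean R_i = (9.0 + 9.3 + 7.5 − 2.9 − 9.7 + 15.7 − 5.3) / 7 = 3.3714%
Mean R_m = (5.0 + 8.8 + 6.3 − 5.0 − 5.1 + 9.0 − 2.9) / 7 = 2.3000%
Σ(R_i − R̄_i)(R_m − R̄_m) = 340.4500  ⇒  Cov = 340.4500 / 6 = 56.7417
Σ(R_m − R̄_m)² = 245.5200  ⇒  Var(R_m) = 245.5200 / 6 = 40.9200
β = Cov / Var(R_m) = 56.7417 / 40.9200 = 1.3866
MRP = 7.3% − 1.2% = 6.10%
E(R) = R_f + β × MRP = 1.2% + 1.3866 × 6.1% = 9.66%

9.66%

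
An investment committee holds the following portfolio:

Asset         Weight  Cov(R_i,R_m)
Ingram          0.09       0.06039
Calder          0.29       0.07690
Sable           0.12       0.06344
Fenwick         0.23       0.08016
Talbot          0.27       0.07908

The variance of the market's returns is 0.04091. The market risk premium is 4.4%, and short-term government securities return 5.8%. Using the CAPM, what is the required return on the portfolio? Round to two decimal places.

β_Ingram = 0.06039 / 0.04091 = 1.4762
β_Calder = 0.07690 / 0.04091 = 1.8797
β_Sable = 0.06344 / 0.04091 = 1.5507
β_Fenwick = 0.08016 / 0.04091 = 1.9594
β_Talbot = 0.07908 / 0.04091 = 1.9330
β_P = Σ w_i β_i = 0.09×1.4762 + 0.29×1.8797 + 0.12×1.5507 + 0.23×1.9594 + 0.27×1.9330 = 1.8366
E(R_P) = R_f + β_P × MRP = 5.8% + 1.8366 × 4.4% = 13.88%

13.88%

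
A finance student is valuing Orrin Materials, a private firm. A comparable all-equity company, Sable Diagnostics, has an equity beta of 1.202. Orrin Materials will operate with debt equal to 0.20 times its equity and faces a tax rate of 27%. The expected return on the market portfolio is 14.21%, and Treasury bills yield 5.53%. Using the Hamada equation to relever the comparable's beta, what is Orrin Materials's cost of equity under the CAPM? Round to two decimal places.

17.49%

β_L = β_U × [1 + (1 − t)(D/E)] = 1.202 × [1 + (1 − 0.27) × 0.20]
    = 1.202 × [1 + 0.73 × 0.20] = 1.202 × 1.1460 = 1.3775
MRP = 14.21% − 5.53% = 8.68%
E(R) = R_f + β_L × MRP = 5.53% + 1.3775 × 8.68% = 17.49%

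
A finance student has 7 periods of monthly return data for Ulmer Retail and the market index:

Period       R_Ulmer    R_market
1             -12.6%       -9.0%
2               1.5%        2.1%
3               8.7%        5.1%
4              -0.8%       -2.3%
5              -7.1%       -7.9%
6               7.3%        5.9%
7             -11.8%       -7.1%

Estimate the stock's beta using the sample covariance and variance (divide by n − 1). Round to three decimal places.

Mean R_i = (-12.6 + 1.5 + 8.7 − 0.8 − 7.1 + 7.3 − 11.8) / 7 = -2.1143%
Mean R_m = (-9.0 + 2.1 + 5.1 − 2.3 − 7.9 + 5.9 − 7.1) / 7 = -1.8857%
Σ(R_i − R̄_i)(R_m − R̄_m) = 317.7914  ⇒  Cov = 317.7914 / 6 = 52.9652
Σ(R_m − R̄_m)² = 239.4486  ⇒  Var(R_m) = 239.4486 / 6 = 39.9081
β = Cov / Var(R_m) = 52.9652 / 39.9081 = 1.3272

1.327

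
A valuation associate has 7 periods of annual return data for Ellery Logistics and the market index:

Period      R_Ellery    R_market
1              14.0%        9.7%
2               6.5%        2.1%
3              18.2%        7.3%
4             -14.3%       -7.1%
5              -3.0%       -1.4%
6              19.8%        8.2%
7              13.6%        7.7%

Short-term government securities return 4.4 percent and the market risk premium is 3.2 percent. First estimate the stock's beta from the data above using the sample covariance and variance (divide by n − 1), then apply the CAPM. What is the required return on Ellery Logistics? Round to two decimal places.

Mean R_i = (14.0 + 6.5 + 18.2 − 14.3 − 3.0 + 19.8 + 13.6) / 7 = 7.8286%
Mean R_m = (9.7 + 2.1 + 7.3 − 7.1 − 1.4 + 8.2 + 7.7) / 7 = 3.7857%
Σ(R_i − R̄_i)(R_m − R̄_m) = 447.6629  ⇒  Cov = 447.6629 / 6 = 74.6105
Σ(R_m − R̄_m)² = 230.3686  ⇒  Var(R_m) = 230.3686 / 6 = 38.3948
β = Cov / Var(R_m) = 74.6105 / 38.3948 = 1.9432
E(R) = R_f + β × MRP = 4.4% + 1.9432 × 3.2% = 10.62%

10.62%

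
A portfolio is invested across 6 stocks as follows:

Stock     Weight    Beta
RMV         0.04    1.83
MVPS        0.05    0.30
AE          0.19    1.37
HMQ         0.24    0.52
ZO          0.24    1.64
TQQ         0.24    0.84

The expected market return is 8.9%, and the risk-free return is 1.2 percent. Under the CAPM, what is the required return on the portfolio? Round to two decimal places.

β_P = Σ w_i β_i = 0.04×1.83 + 0.05×0.30 + 0.19×1.37 + 0.24×0.52 + 0.24×1.64 + 0.24×0.84 = 1.0685
MRP = 8.9% − 1.2% = 7.70%
E(R_P) = R_f + β_P × MRP = 1.2% + 1.0685 × 7.7% = 9.43%

9.43%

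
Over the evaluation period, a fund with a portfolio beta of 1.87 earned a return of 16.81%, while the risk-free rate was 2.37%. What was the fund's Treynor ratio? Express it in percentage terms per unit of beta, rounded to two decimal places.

7.72%

Treynor = (R_P − R_f) / β_P = (16.81% − 2.37%) / 1.8700 = 14.44% / 1.8700 = 7.72%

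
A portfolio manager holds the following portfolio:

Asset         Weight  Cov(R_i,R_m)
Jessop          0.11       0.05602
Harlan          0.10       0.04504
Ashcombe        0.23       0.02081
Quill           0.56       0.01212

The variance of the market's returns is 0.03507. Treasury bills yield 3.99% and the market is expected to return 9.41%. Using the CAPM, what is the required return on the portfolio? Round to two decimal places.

7.43%

β_Jessop = 0.05602 / 0.03507 = 1.5974
β_Harlan = 0.04504 / 0.03507 = 1.2843
β_Ashcombe = 0.02081 / 0.03507 = 0.5934
β_Quill = 0.01212 / 0.03507 = 0.3456
β_P = Σ w_i β_i = 0.11×1.5974 + 0.10×1.2843 + 0.23×0.5934 + 0.56×0.3456 = 0.6342
MRP = 9.41% − 3.99% = 5.42%
E(R_P) = R_f + β_P × MRP = 3.99% + 0.6342 × 5.42% = 7.43%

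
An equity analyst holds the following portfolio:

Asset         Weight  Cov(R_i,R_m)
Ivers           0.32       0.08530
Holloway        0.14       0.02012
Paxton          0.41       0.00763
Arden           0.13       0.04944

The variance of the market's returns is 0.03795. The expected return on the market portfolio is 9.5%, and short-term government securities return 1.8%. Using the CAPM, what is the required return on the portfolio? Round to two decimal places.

9.85%

β_Ivers = 0.08530 / 0.03795 = 2.2477
β_Holloway = 0.02012 / 0.03795 = 0.5302
β_Paxton = 0.00763 / 0.03795 = 0.2011
β_Arden = 0.04944 / 0.03795 = 1.3028
β_P = Σ w_i β_i = 0.32×2.2477 + 0.14×0.5302 + 0.41×0.2011 + 0.13×1.3028 = 1.0453
MRP = 9.5% − 1.8% = 7.70%
E(R_P) = R_f + β_P × MRP = 1.8% + 1.0453 × 7.7% = 9.85%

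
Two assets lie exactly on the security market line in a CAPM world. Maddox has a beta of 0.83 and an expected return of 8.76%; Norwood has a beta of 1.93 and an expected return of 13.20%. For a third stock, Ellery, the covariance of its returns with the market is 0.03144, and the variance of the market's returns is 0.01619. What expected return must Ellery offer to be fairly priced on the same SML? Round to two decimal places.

MRP = (13.20% − 8.76%) / (1.93 − 0.83) = 4.0364%
R_f = 8.76% − 0.83 × 4.0364% = 5.4098%
β_Ellery = Cov / Var(R_m) = 0.03144 / 0.01619 = 1.9419
E(R_Ellery) = R_f + β × MRP = 5.4098% + 1.9419 × 4.0364% = 13.25%

13.25%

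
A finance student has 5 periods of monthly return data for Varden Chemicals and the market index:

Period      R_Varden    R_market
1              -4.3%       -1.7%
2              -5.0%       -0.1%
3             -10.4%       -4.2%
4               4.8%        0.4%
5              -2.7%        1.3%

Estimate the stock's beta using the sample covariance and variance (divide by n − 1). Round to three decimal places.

Mean R_i = (-4.3 − 5.0 − 10.4 + 4.8 − 2.7) / 5 = -3.5200%
Mean R_m = (-1.7 − 0.1 − 4.2 + 0.4 + 1.3) / 5 = -0.8600%
Σ(R_i − R̄_i)(R_m − R̄_m) = 34.7640  ⇒  Cov = 34.7640 / 4 = 8.6910
Σ(R_m − R̄_m)² = 18.6920  ⇒  Var(R_m) = 18.6920 / 4 = 4.6730
β = Cov / Var(R_m) = 8.6910 / 4.6730 = 1.8598

1.860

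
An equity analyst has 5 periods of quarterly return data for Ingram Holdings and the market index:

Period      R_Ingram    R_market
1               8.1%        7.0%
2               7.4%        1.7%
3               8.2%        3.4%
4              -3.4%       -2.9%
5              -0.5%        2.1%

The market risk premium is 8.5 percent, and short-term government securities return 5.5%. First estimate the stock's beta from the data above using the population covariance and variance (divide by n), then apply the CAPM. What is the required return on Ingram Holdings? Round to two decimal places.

Mean R_i = (8.1 + 7.4 + 8.2 − 3.4 − 0.5) / 5 = 3.9600%
Mean R_m = (7.0 + 1.7 + 3.4 − 2.9 + 2.1) / 5 = 2.2600%
Σ(R_i − R̄_i)(R_m − R̄_m) = 61.2220  ⇒  Cov = 61.2220 / 5 = 12.2444
Σ(R_m − R̄_m)² = 50.7320  ⇒  Var(R_m) = 50.7320 / 5 = 10.1464
β = Cov / Var(R_m) = 12.2444 / 10.1464 = 1.2068
E(R) = R_f + β × MRP = 5.5% + 1.2068 × 8.5% = 15.76%

15.76%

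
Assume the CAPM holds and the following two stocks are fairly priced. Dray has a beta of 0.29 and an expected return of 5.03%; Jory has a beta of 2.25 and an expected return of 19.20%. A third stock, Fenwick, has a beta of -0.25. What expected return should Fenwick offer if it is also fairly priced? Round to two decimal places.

MRP (SML slope) = (19.20% − 5.03%) / (2.25 − 0.29) = 14.17% / 1.96 = 7.2296%
R_f (intercept) = 5.03% − 0.29 × 7.2296% = 2.9334%
E(R_Fenwick) = R_f + β × MRP = 2.9334% + -0.25 × 7.2296% = 1.13%

1.13%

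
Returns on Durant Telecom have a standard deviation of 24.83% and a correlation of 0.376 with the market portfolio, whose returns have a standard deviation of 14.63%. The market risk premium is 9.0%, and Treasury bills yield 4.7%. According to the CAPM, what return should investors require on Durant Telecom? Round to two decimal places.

β = ρ × σ_i / σ_m = 0.376 × 24.83% / 14.63% = 0.6381
E(R) = 4.7% + 0.6381 × 9.0% = 10.44%

10.44%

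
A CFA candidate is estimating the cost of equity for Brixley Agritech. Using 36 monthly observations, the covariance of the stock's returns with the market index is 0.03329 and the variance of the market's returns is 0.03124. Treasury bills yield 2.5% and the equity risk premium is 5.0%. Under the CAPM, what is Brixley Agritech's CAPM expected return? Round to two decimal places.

β = Cov(R_i, R_m) / Var(R_m) = 0.03329 / 0.03124 = 1.0656
E(R) = R_f + β × MRP = 2.5% + 1.0656 × 5.0% = 7.83%

7.83%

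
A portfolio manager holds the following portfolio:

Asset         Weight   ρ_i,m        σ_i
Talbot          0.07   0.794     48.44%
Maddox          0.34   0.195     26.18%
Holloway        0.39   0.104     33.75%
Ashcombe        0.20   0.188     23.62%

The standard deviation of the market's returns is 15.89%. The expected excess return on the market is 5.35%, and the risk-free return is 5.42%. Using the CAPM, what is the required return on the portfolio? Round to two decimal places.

β_Talbot = 0.794 × 48.44% / 15.89% = 2.4205
β_Maddox = 0.195 × 26.18% / 15.89% = 0.3213
β_Holloway = 0.104 × 33.75% / 15.89% = 0.2209
β_Ashcombe = 0.188 × 23.62% / 15.89% = 0.2795
β_P = Σ w_i β_i = 0.07×2.4205 + 0.34×0.3213 + 0.39×0.2209 + 0.20×0.2795 = 0.4207
E(R_P) = R_f + β_P × MRP = 5.42% + 0.4207 × 5.35% = 7.67%

7.67%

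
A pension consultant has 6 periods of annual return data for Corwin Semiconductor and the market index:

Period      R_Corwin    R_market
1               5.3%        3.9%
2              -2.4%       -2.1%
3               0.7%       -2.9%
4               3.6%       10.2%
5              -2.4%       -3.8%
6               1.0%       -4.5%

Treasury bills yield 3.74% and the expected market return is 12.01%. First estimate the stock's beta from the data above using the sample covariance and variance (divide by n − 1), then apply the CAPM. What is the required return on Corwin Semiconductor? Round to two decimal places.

Mean R_i = (5.3 − 2.4 + 0.7 + 3.6 − 2.4 + 1.0) / 6 = 0.9667%
Mean R_m = (3.9 − 2.1 − 2.9 + 10.2 − 3.8 − 4.5) / 6 = 0.1333%
Σ(R_i − R̄_i)(R_m − R̄_m) = 64.2467  ⇒  Cov = 64.2467 / 5 = 12.8493
Σ(R_m − R̄_m)² = 166.6533  ⇒  Var(R_m) = 166.6533 / 5 = 33.3307
β = Cov / Var(R_m) = 12.8493 / 33.3307 = 0.3855
MRP = 12.01% − 3.74% = 8.27%
E(R) = R_f + β × MRP = 3.74% + 0.3855 × 8.27% = 6.93%

6.93%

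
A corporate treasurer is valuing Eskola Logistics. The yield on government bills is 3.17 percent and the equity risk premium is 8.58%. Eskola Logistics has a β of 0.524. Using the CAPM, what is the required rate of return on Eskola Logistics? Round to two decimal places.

7.67%

E(R) = R_f + β × MRP = 3.17% + 0.524 × 8.58% = 7.67%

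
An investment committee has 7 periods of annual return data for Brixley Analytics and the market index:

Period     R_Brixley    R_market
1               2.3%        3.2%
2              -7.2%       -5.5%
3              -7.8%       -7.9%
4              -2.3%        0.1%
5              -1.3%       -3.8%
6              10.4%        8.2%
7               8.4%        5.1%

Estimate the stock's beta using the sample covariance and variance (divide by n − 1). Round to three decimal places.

1.148

Mean R_i = (2.3 − 7.2 − 7.8 − 2.3 − 1.3 + 10.4 + 8.4) / 7 = 0.3571%
Mean R_m = (3.2 − 5.5 − 7.9 + 0.1 − 3.8 + 8.2 + 5.1) / 7 = -0.0857%
Σ(R_i − R̄_i)(R_m − R̄_m) = 241.6243  ⇒  Cov = 241.6243 / 6 = 40.2707
Σ(R_m − R̄_m)² = 210.5486  ⇒  Var(R_m) = 210.5486 / 6 = 35.0914
β = Cov / Var(R_m) = 40.2707 / 35.0914 = 1.1476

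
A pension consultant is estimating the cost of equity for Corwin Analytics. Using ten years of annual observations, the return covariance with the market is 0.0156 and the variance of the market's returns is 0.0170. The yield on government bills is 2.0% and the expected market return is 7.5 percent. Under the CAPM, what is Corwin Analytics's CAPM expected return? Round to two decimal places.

7.05%

β = Cov(R_i, R_m) / Var(R_m) = 0.0156 / 0.0170 = 0.9176
MRP = 7.5% − 2.0% = 5.50%
E(R) = R_f + β × MRP = 2.0% + 0.9176 × 5.5% = 7.05%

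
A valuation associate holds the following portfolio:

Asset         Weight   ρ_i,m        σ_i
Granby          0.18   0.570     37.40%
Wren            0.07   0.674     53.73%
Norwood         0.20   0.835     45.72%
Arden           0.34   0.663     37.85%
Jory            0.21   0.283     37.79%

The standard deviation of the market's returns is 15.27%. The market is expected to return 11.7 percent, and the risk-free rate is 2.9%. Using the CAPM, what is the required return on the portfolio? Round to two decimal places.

β_Granby = 0.570 × 37.40% / 15.27% = 1.3961
β_Wren = 0.674 × 53.73% / 15.27% = 2.3716
β_Norwood = 0.835 × 45.72% / 15.27% = 2.5001
β_Arden = 0.663 × 37.85% / 15.27% = 1.6434
β_Jory = 0.283 × 37.79% / 15.27% = 0.7004
β_P = Σ w_i β_i = 0.18×1.3961 + 0.07×2.3716 + 0.20×2.5001 + 0.34×1.6434 + 0.21×0.7004 = 1.6232
MRP = 11.7% − 2.9% = 8.80%
E(R_P) = R_f + β_P × MRP = 2.9% + 1.6232 × 8.8% = 17.18%

17.18%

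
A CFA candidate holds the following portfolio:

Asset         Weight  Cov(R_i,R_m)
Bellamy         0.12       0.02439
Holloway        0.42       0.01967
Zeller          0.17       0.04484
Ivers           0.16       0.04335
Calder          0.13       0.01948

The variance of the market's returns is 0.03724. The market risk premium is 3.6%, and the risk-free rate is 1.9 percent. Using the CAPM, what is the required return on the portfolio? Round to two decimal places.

4.63%

β_Bellamy = 0.02439 / 0.03724 = 0.6549
β_Holloway = 0.01967 / 0.03724 = 0.5282
β_Zeller = 0.04484 / 0.03724 = 1.2041
β_Ivers = 0.04335 / 0.03724 = 1.1641
β_Calder = 0.01948 / 0.03724 = 0.5231
β_P = Σ w_i β_i = 0.12×0.6549 + 0.42×0.5282 + 0.17×1.2041 + 0.16×1.1641 + 0.13×0.5231 = 0.7594
E(R_P) = R_f + β_P × MRP = 1.9% + 0.7594 × 3.6% = 4.63%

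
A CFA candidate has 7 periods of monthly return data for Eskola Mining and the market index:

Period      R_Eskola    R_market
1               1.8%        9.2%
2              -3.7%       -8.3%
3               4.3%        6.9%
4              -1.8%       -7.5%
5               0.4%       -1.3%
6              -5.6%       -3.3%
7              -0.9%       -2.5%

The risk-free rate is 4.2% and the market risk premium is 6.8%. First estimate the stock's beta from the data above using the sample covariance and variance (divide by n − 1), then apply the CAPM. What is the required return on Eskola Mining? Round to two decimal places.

Mean R_i = (1.8 − 3.7 + 4.3 − 1.8 + 0.4 − 5.6 − 0.9) / 7 = -0.7857%
Mean R_m = (9.2 − 8.3 + 6.9 − 7.5 − 1.3 − 3.3 − 2.5) / 7 = -0.9714%
Σ(R_i − R̄_i)(R_m − R̄_m) = 105.3071  ⇒  Cov = 105.3071 / 6 = 17.5512
Σ(R_m − R̄_m)² = 269.6143  ⇒  Var(R_m) = 269.6143 / 6 = 44.9357
β = Cov / Var(R_m) = 17.5512 / 44.9357 = 0.3906
E(R) = R_f + β × MRP = 4.2% + 0.3906 × 6.8% = 6.86%

6.86%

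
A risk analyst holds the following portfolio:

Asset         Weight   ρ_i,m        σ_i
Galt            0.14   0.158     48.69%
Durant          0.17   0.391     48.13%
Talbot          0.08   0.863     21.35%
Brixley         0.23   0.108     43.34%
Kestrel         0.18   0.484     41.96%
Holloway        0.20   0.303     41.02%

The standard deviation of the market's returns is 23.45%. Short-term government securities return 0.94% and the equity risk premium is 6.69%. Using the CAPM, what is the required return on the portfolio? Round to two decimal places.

4.64%

β_Galt = 0.158 × 48.69% / 23.45% = 0.3281
β_Durant = 0.391 × 48.13% / 23.45% = 0.8025
β_Talbot = 0.863 × 21.35% / 23.45% = 0.7857
β_Brixley = 0.108 × 43.34% / 23.45% = 0.1996
β_Kestrel = 0.484 × 41.96% / 23.45% = 0.8660
β_Holloway = 0.303 × 41.02% / 23.45% = 0.5300
β_P = Σ w_i β_i = 0.14×0.3281 + 0.17×0.8025 + 0.08×0.7857 + 0.23×0.1996 + 0.18×0.8660 + 0.20×0.5300 = 0.5530
E(R_P) = R_f + β_P × MRP = 0.94% + 0.5530 × 6.69% = 4.64%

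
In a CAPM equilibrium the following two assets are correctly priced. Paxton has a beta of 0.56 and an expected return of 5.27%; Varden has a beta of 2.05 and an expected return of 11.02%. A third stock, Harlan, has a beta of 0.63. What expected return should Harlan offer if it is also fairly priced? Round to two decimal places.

5.54%

MRP (SML slope) = (11.02% − 5.27%) / (2.05 − 0.56) = 5.75% / 1.49 = 3.8591%
R_f (intercept) = 5.27% − 0.56 × 3.8591% = 3.1089%
E(R_Harlan) = R_f + β × MRP = 3.1089% + 0.63 × 3.8591% = 5.54%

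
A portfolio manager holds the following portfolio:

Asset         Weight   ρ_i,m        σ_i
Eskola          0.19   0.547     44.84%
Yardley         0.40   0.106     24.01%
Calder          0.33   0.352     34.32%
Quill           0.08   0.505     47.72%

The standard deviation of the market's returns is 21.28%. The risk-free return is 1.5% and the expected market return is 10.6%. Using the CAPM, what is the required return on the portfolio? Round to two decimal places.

β_Eskola = 0.547 × 44.84% / 21.28% = 1.1526
β_Yardley = 0.106 × 24.01% / 21.28% = 0.1196
β_Calder = 0.352 × 34.32% / 21.28% = 0.5677
β_Quill = 0.505 × 47.72% / 21.28% = 1.1325
β_P = Σ w_i β_i = 0.19×1.1526 + 0.40×0.1196 + 0.33×0.5677 + 0.08×1.1325 = 0.5448
MRP = 10.6% − 1.5% = 9.10%
E(R_P) = R_f + β_P × MRP = 1.5% + 0.5448 × 9.1% = 6.46%

6.46%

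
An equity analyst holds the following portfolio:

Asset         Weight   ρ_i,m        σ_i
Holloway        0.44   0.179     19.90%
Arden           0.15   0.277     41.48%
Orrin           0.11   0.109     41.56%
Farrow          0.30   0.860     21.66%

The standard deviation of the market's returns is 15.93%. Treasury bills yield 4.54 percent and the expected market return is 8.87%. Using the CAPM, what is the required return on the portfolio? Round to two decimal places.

7.09%

β_Holloway = 0.179 × 19.90% / 15.93% = 0.2236
β_Arden = 0.277 × 41.48% / 15.93% = 0.7213
β_Orrin = 0.109 × 41.56% / 15.93% = 0.2844
β_Farrow = 0.860 × 21.66% / 15.93% = 1.1693
β_P = Σ w_i β_i = 0.44×0.2236 + 0.15×0.7213 + 0.11×0.2844 + 0.30×1.1693 = 0.5887
MRP = 8.87% − 4.54% = 4.33%
E(R_P) = R_f + β_P × MRP = 4.54% + 0.5887 × 4.33% = 7.09%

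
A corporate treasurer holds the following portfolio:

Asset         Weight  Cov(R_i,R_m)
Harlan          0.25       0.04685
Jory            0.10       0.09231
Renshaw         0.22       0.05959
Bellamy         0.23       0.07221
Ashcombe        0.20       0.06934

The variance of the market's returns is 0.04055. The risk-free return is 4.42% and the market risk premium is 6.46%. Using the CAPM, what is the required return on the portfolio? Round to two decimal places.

β_Harlan = 0.04685 / 0.04055 = 1.1554
β_Jory = 0.09231 / 0.04055 = 2.2764
β_Renshaw = 0.05959 / 0.04055 = 1.4695
β_Bellamy = 0.07221 / 0.04055 = 1.7808
β_Ashcombe = 0.06934 / 0.04055 = 1.7100
β_P = Σ w_i β_i = 0.25×1.1554 + 0.10×2.2764 + 0.22×1.4695 + 0.23×1.7808 + 0.20×1.7100 = 1.5914
E(R_P) = R_f + β_P × MRP = 4.42% + 1.5914 × 6.46% = 14.70%

14.70%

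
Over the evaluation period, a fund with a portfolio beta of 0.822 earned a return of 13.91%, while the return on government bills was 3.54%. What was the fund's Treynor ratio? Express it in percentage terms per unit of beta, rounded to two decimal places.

Treynor = (R_P − R_f) / β_P = (13.91% − 3.54%) / 0.8220 = 10.37% / 0.8220 = 12.62%

12.62%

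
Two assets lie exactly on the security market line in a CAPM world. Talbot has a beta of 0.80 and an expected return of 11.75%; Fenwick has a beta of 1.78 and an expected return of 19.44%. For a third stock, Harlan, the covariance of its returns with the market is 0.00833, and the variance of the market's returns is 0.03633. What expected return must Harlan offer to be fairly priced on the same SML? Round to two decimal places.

MRP = (19.44% − 11.75%) / (1.78 − 0.80) = 7.8469%
R_f = 11.75% − 0.80 × 7.8469% = 5.4725%
β_Harlan = Cov / Var(R_m) = 0.00833 / 0.03633 = 0.2293
E(R_Harlan) = R_f + β × MRP = 5.4725% + 0.2293 × 7.8469% = 7.27%

7.27%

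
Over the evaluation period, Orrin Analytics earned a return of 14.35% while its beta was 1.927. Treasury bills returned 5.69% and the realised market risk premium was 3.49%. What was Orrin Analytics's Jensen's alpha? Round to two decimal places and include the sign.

+1.93%

CAPM benchmark = R_f + β(R_m − R_f) = 5.69% + 1.927 × 3.49% = 12.41523%
α = actual − benchmark = 14.35% − 12.41523% = +1.93%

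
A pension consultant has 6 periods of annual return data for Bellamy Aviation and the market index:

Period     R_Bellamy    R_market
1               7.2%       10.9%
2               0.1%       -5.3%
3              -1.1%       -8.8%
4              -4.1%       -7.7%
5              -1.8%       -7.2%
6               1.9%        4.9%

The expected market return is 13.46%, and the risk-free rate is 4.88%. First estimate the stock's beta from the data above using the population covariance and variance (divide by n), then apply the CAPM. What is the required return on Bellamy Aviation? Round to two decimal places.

Mean R_i = (7.2 + 0.1 − 1.1 − 4.1 − 1.8 + 1.9) / 6 = 0.3667%
Mean R_m = (10.9 − 5.3 − 8.8 − 7.7 − 7.2 + 4.9) / 6 = -2.2000%
Σ(R_i − R̄_i)(R_m − R̄_m) = 146.3100  ⇒  Cov = 146.3100 / 6 = 24.3850
Σ(R_m − R̄_m)² = 330.4400  ⇒  Var(R_m) = 330.4400 / 6 = 55.0733
β = Cov / Var(R_m) = 24.3850 / 55.0733 = 0.4428
MRP = 13.46% − 4.88% = 8.58%
E(R) = R_f + β × MRP = 4.88% + 0.4428 × 8.58% = 8.68%

8.68%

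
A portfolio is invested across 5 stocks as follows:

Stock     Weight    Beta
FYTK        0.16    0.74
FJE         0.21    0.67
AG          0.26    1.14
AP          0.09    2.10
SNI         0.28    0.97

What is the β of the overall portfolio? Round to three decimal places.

β_P = Σ w_i β_i = 0.16×0.74 + 0.21×0.67 + 0.26×1.14 + 0.09×2.10 + 0.28×0.97 = 1.0161

1.016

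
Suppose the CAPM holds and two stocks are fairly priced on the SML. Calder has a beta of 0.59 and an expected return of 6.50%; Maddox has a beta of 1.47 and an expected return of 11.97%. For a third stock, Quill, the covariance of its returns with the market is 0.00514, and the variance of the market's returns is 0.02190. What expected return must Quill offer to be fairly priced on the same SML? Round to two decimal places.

4.29%

MRP = (11.97% − 6.50%) / (1.47 − 0.59) = 6.2159%
R_f = 6.50% − 0.59 × 6.2159% = 2.8326%
β_Quill = Cov / Var(R_m) = 0.00514 / 0.02190 = 0.2347
E(R_Quill) = R_f + β × MRP = 2.8326% + 0.2347 × 6.2159% = 4.29%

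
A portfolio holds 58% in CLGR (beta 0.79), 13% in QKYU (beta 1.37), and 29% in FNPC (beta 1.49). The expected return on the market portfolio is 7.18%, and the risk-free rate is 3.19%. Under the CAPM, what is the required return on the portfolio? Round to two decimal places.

7.45%

β_P = Σ w_i β_i = 0.58×0.79 + 0.13×1.37 + 0.29×1.49 = 1.0684
MRP = 7.18% − 3.19% = 3.99%
E(R_P) = R_f + β_P × MRP = 3.19% + 1.0684 × 3.99% = 7.45%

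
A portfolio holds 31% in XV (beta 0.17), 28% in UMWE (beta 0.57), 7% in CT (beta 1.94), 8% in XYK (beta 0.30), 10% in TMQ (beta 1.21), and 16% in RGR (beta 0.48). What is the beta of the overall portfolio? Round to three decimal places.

0.570

β_P = Σ w_i β_i = 0.31×0.17 + 0.28×0.57 + 0.07×1.94 + 0.08×0.30 + 0.10×1.21 + 0.16×0.48 = 0.5699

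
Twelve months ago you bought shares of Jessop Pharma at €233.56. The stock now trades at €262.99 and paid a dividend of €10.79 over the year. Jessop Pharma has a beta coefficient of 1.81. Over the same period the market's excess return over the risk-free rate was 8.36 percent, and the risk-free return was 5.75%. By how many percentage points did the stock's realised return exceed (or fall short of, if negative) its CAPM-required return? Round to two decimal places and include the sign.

Realised HPR = (P1 + D1 − P0) / P0 = (262.99 + 10.79 − 233.56) / 233.56 = 40.22 / 233.56 = 17.2204%
CAPM required = R_f + β·MRP = 5.75% + 1.81 × 8.36% = 20.8816%
α = realised − required = 17.2204% − 20.8816% = -3.66%

-3.66%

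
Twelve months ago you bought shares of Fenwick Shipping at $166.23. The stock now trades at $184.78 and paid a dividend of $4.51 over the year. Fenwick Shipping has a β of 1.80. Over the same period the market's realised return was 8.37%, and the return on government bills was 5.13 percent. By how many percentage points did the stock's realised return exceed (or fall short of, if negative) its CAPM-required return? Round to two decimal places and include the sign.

+2.91%

Realised HPR = (P1 + D1 − P0) / P0 = (184.78 + 4.51 − 166.23) / 166.23 = 23.06 / 166.23 = 13.8723%
MRP = 8.37% − 5.13% = 3.24%
CAPM required = R_f + β·MRP = 5.13% + 1.80 × 3.24% = 10.9620%
α = realised − required = 13.8723% − 10.9620% = +2.91%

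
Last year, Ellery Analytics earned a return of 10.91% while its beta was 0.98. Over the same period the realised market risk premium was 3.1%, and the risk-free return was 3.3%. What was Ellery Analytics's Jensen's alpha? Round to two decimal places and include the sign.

+4.57%

CAPM benchmark = R_f + β(R_m − R_f) = 3.3% + 0.98 × 3.1% = 6.3380%
α = actual − benchmark = 10.91% − 6.3380% = +4.57%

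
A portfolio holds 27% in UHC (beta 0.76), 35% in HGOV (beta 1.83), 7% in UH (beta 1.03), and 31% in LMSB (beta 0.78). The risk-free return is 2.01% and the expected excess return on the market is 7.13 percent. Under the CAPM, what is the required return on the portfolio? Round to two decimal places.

10.28%

β_P = Σ w_i β_i = 0.27×0.76 + 0.35×1.83 + 0.07×1.03 + 0.31×0.78 = 1.1596
E(R_P) = R_f + β_P × MRP = 2.01% + 1.1596 × 7.13% = 10.28%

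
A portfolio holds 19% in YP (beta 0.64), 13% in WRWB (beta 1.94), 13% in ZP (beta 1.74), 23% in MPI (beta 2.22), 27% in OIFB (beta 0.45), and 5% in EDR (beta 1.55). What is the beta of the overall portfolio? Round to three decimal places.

β_P = Σ w_i β_i = 0.19×0.64 + 0.13×1.94 + 0.13×1.74 + 0.23×2.22 + 0.27×0.45 + 0.05×1.55 = 1.3096

1.310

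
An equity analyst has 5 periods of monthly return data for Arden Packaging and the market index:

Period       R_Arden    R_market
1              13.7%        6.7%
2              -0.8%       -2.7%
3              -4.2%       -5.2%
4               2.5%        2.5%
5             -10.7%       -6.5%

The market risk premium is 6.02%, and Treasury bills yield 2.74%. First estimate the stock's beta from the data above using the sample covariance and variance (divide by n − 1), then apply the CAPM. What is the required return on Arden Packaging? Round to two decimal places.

12.20%

Mean R_i = (13.7 − 0.8 − 4.2 + 2.5 − 10.7) / 5 = 0.1000%
Mean R_m = (6.7 − 2.7 − 5.2 + 2.5 − 6.5) / 5 = -1.0400%
Σ(R_i − R̄_i)(R_m − R̄_m) = 192.1100  ⇒  Cov = 192.1100 / 4 = 48.0275
Σ(R_m − R̄_m)² = 122.3120  ⇒  Var(R_m) = 122.3120 / 4 = 30.5780
β = Cov / Var(R_m) = 48.0275 / 30.5780 = 1.5707
E(R) = R_f + β × MRP = 2.74% + 1.5707 × 6.02% = 12.20%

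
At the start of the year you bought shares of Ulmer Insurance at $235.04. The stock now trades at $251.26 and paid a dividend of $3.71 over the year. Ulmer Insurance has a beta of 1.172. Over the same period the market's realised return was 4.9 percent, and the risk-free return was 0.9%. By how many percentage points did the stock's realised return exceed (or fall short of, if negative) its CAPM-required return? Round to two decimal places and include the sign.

Realised HPR = (P1 + D1 − P0) / P0 = (251.26 + 3.71 − 235.04) / 235.04 = 19.93 / 235.04 = 8.4794%
MRP = 4.9% − 0.9% = 4.00%
CAPM required = R_f + β·MRP = 0.9% + 1.172 × 4.0% = 5.5880%
α = realised − required = 8.4794% − 5.5880% = +2.89%

+2.89%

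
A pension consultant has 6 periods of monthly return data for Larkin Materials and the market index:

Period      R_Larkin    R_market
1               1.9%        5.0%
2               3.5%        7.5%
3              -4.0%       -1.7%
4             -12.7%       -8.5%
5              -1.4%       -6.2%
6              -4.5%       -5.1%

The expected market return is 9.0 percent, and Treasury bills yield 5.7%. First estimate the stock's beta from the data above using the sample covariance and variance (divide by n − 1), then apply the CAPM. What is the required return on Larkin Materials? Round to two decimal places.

Mean R_i = (1.9 + 3.5 − 4.0 − 12.7 − 1.4 − 4.5) / 6 = -2.8667%
Mean R_m = (5.0 + 7.5 − 1.7 − 8.5 − 6.2 − 5.1) / 6 = -1.5000%
Σ(R_i − R̄_i)(R_m − R̄_m) = 156.3300  ⇒  Cov = 156.3300 / 5 = 31.2660
Σ(R_m − R̄_m)² = 207.3400  ⇒  Var(R_m) = 207.3400 / 5 = 41.4680
β = Cov / Var(R_m) = 31.2660 / 41.4680 = 0.7540
MRP = 9.0% − 5.7% = 3.30%
E(R) = R_f + β × MRP = 5.7% + 0.7540 × 3.3% = 8.19%

8.19%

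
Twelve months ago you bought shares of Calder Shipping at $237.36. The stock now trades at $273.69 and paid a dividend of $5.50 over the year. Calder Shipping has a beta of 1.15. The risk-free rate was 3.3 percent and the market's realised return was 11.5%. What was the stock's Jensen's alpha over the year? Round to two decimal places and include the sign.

Realised HPR = (P1 + D1 − P0) / P0 = (273.69 + 5.50 − 237.36) / 237.36 = 41.83 / 237.36 = 17.6230%
MRP = 11.5% − 3.3% = 8.20%
CAPM required = R_f + β·MRP = 3.3% + 1.15 × 8.2% = 12.7300%
α = realised − required = 17.6230% − 12.7300% = +4.89%

+4.89%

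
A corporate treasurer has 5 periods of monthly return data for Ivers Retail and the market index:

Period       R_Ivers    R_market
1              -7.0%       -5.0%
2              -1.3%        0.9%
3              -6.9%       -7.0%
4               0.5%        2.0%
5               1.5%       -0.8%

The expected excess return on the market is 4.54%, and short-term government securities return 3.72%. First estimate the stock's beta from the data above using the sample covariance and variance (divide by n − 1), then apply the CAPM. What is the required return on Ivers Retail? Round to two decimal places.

Mean R_i = (-7.0 − 1.3 − 6.9 + 0.5 + 1.5) / 5 = -2.6400%
Mean R_m = (-5.0 + 0.9 − 7.0 + 2.0 − 0.8) / 5 = -1.9800%
Σ(R_i − R̄_i)(R_m − R̄_m) = 55.7940  ⇒  Cov = 55.7940 / 4 = 13.9485
Σ(R_m − R̄_m)² = 59.8480  ⇒  Var(R_m) = 59.8480 / 4 = 14.9620
β = Cov / Var(R_m) = 13.9485 / 14.9620 = 0.9323
E(R) = R_f + β × MRP = 3.72% + 0.9323 × 4.54% = 7.95%

7.95%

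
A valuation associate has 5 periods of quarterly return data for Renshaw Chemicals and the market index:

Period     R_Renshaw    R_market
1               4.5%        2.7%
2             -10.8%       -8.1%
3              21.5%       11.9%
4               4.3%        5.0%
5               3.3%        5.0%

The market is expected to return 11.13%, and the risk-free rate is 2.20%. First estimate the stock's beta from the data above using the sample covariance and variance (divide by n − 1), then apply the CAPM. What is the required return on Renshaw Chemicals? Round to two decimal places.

15.73%

Mean R_i = (4.5 − 10.8 + 21.5 + 4.3 + 3.3) / 5 = 4.5600%
Mean R_m = (2.7 − 8.1 + 11.9 + 5.0 + 5.0) / 5 = 3.3000%
Σ(R_i − R̄_i)(R_m − R̄_m) = 318.2400  ⇒  Cov = 318.2400 / 4 = 79.5600
Σ(R_m − R̄_m)² = 210.0600  ⇒  Var(R_m) = 210.0600 / 4 = 52.5150
β = Cov / Var(R_m) = 79.5600 / 52.5150 = 1.5150
MRP = 11.13% − 2.20% = 8.93%
E(R) = R_f + β × MRP = 2.20% + 1.5150 × 8.93% = 15.73%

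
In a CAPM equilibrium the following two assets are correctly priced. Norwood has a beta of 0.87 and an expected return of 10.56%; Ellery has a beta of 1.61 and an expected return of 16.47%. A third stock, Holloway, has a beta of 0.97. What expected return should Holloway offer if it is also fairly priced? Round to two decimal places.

MRP (SML slope) = (16.47% − 10.56%) / (1.61 − 0.87) = 5.91% / 0.74 = 7.9865%
R_f (intercept) = 10.56% − 0.87 × 7.9865% = 3.6117%
E(R_Holloway) = R_f + β × MRP = 3.6117% + 0.97 × 7.9865% = 11.36%

11.36%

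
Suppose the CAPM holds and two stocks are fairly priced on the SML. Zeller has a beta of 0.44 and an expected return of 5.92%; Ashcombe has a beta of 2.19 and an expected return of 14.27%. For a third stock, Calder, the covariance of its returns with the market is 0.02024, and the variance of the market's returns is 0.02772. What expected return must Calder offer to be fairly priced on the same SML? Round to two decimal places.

MRP = (14.27% − 5.92%) / (2.19 − 0.44) = 4.7714%
R_f = 5.92% − 0.44 × 4.7714% = 3.8206%
β_Calder = Cov / Var(R_m) = 0.02024 / 0.02772 = 0.7302
E(R_Calder) = R_f + β × MRP = 3.8206% + 0.7302 × 4.7714% = 7.30%

7.30%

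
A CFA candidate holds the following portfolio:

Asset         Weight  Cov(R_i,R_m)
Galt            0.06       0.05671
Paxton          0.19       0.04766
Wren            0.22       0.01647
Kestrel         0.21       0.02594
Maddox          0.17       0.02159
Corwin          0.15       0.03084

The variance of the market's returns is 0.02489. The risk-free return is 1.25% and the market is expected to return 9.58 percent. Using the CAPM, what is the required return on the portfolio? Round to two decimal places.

11.23%

β_Galt = 0.05671 / 0.02489 = 2.2784
β_Paxton = 0.04766 / 0.02489 = 1.9148
β_Wren = 0.01647 / 0.02489 = 0.6617
β_Kestrel = 0.02594 / 0.02489 = 1.0422
β_Maddox = 0.02159 / 0.02489 = 0.8674
β_Corwin = 0.03084 / 0.02489 = 1.2391
β_P = Σ w_i β_i = 0.06×2.2784 + 0.19×1.9148 + 0.22×0.6617 + 0.21×1.0422 + 0.17×0.8674 + 0.15×1.2391 = 1.1983
MRP = 9.58% − 1.25% = 8.33%
E(R_P) = R_f + β_P × MRP = 1.25% + 1.1983 × 8.33% = 11.23%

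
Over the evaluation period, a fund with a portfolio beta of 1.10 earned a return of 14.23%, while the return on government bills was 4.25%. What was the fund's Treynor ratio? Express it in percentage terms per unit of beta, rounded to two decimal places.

Treynor = (R_P − R_f) / β_P = (14.23% − 4.25%) / 1.1000 = 9.98% / 1.1000 = 9.07%

9.07%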